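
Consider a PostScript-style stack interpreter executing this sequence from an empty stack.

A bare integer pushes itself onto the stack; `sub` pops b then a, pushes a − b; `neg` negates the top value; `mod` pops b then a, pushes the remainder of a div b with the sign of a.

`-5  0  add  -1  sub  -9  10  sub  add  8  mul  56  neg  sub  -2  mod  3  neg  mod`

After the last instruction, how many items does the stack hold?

1

-5   -5
0    -5 0
add  -5
-1   -5 -1
sub  -4
-9   -4 -9
10   -4 -9 10
sub  -4 -19
add  -23
8    -23 8
mul  -184
56   -184 56
neg  -184 -56
sub  -128
-2   -128 -2
mod  0
3    0 3
neg  0 -3
mod  0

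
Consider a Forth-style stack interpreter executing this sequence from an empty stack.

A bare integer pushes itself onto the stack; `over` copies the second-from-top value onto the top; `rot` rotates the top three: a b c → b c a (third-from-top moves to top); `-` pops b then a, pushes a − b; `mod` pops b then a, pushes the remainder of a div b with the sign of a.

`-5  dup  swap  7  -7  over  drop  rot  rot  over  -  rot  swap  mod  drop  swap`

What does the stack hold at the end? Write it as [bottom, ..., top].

[-5, -5]

-5   → -5
dup  → -5 -5
swap → -5 -5
7    → -5 -5 7
-7   → -5 -5 7 -7
over → -5 -5 7 -7 7
drop → -5 -5 7 -7
rot  → -5 7 -7 -5
rot  → -5 -7 -5 7
over → -5 -7 -5 7 -5
-    → -5 -7 -5 12
rot  → -5 -5 12 -7
swap → -5 -5 -7 12
mod  → -5 -5 -7
drop → -5 -5
swap → -5 -5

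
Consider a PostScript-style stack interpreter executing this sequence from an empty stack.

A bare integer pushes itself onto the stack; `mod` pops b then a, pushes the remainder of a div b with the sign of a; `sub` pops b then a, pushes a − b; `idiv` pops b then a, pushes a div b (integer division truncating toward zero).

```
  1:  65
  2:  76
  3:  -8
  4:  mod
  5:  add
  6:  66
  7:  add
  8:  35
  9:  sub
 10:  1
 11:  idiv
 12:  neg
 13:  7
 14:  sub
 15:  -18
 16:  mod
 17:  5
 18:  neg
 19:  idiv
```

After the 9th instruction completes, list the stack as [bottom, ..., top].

65  -> 65
76  -> 65 76
-8  -> 65 76 -8
mod -> 65 4
add -> 69
66  -> 69 66
add -> 135
35  -> 135 35
sub -> 100

[100]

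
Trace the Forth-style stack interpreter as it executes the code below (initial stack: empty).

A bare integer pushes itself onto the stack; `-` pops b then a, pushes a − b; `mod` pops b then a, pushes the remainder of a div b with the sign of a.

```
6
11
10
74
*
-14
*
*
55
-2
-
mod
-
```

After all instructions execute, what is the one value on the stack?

23

6   : 6
11  : 6 11
10  : 6 11 10
74  : 6 11 10 74
*   : 6 11 740
-14 : 6 11 740 -14
*   : 6 11 -10360
*   : 6 -113960
55  : 6 -113960 55
-2  : 6 -113960 55 -2
-   : 6 -113960 57
mod : 6 -17
-   : 23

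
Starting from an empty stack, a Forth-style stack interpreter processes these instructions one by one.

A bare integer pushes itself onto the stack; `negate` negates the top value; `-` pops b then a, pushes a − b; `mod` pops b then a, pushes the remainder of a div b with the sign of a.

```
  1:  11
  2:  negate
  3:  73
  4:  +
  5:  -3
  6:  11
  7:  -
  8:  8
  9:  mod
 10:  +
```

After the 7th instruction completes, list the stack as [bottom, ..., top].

11     -> 11
negate -> -11
73     -> -11 73
+      -> 62
-3     -> 62 -3
11     -> 62 -3 11
-      -> 62 -14

[62, -14]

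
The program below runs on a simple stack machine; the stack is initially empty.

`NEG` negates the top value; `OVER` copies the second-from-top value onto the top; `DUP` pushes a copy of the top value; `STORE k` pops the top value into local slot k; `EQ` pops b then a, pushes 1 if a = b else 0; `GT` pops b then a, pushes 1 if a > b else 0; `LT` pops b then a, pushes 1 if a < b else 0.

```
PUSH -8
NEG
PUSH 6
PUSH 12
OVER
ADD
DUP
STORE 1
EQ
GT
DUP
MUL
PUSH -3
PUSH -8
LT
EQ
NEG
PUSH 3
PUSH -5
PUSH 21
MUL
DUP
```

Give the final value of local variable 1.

18

PUSH -8 : [-8]
NEG     : [8]
PUSH 6  : [8, 6]
PUSH 12 : [8, 6, 12]
OVER    : [8, 6, 12, 6]
ADD     : [8, 6, 18]
DUP     : [8, 6, 18, 18]
STORE 1 : [8, 6, 18]
EQ      : [8, 0]
GT      : [1]
DUP     : [1, 1]
MUL     : [1]
PUSH -3 : [1, -3]
PUSH -8 : [1, -3, -8]
LT      : [1, 0]
EQ      : [0]
NEG     : [0]
PUSH 3  : [0, 3]
PUSH -5 : [0, 3, -5]
PUSH 21 : [0, 3, -5, 21]
MUL     : [0, 3, -105]
DUP     : [0, 3, -105, -105]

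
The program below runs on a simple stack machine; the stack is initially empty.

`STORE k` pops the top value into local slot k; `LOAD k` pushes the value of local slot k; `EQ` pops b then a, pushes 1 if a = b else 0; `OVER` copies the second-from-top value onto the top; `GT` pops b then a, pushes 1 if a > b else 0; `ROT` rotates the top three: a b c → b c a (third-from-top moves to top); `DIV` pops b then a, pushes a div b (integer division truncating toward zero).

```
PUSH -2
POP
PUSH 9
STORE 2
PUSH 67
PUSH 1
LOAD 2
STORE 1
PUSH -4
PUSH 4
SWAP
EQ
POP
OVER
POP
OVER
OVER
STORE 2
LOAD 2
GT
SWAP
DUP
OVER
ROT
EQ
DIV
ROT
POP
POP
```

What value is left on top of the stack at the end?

1

PUSH -2 : -2
POP     : (empty)
PUSH 9  : 9
STORE 2 : (empty)
PUSH 67 : 67
PUSH 1  : 67 1
LOAD 2  : 67 1 9
STORE 1 : 67 1
PUSH -4 : 67 1 -4
PUSH 4  : 67 1 -4 4
SWAP    : 67 1 4 -4
EQ      : 67 1 0
POP     : 67 1
OVER    : 67 1 67
POP     : 67 1
OVER    : 67 1 67
OVER    : 67 1 67 1
STORE 2 : 67 1 67
LOAD 2  : 67 1 67 1
GT      : 67 1 1
SWAP    : 67 1 1
DUP     : 67 1 1 1
OVER    : 67 1 1 1 1
ROT     : 67 1 1 1 1
EQ      : 67 1 1 1
DIV     : 67 1 1
ROT     : 1 1 67
POP     : 1 1
POP     : 1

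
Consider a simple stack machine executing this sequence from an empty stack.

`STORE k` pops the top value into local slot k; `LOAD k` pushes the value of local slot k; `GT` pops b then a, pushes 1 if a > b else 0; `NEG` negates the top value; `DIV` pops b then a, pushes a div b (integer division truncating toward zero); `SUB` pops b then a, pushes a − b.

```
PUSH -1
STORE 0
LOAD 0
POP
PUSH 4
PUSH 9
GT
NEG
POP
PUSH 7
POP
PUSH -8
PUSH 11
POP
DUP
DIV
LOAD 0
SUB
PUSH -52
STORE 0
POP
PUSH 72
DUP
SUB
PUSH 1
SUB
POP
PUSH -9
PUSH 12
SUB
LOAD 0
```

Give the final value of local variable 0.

-52

PUSH -1  → -1
STORE 0  → (empty)
LOAD 0   → -1
POP      → (empty)
PUSH 4   → 4
PUSH 9   → 4 9
GT       → 0
NEG      → 0
POP      → (empty)
PUSH 7   → 7
POP      → (empty)
PUSH -8  → -8
PUSH 11  → -8 11
POP      → -8
DUP      → -8 -8
DIV      → 1
LOAD 0   → 1 -1
SUB      → 2
PUSH -52 → 2 -52
STORE 0  → 2
POP      → (empty)
PUSH 72  → 72
DUP      → 72 72
SUB      → 0
PUSH 1   → 0 1
SUB      → -1
POP      → (empty)
PUSH -9  → -9
PUSH 12  → -9 12
SUB      → -21
LOAD 0   → -21 -52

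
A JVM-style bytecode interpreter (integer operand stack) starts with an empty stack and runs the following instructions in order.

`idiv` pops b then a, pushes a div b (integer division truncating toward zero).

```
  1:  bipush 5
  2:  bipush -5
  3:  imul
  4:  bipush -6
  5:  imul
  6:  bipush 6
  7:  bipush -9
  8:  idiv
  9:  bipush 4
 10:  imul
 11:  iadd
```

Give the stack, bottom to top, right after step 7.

[150, 6, -9]

bipush 5  : [5]
bipush -5 : [5, -5]
imul      : [-25]
bipush -6 : [-25, -6]
imul      : [150]
bipush 6  : [150, 6]
bipush -9 : [150, 6, -9]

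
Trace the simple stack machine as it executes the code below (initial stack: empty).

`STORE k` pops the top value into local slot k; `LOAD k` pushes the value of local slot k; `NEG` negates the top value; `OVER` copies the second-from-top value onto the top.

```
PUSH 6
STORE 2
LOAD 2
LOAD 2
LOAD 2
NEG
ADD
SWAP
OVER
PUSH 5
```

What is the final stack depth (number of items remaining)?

4

PUSH 6  → [6]
STORE 2 → []
LOAD 2  → [6]
LOAD 2  → [6, 6]
LOAD 2  → [6, 6, 6]
NEG     → [6, 6, -6]
ADD     → [6, 0]
SWAP    → [0, 6]
OVER    → [0, 6, 0]
PUSH 5  → [0, 6, 0, 5]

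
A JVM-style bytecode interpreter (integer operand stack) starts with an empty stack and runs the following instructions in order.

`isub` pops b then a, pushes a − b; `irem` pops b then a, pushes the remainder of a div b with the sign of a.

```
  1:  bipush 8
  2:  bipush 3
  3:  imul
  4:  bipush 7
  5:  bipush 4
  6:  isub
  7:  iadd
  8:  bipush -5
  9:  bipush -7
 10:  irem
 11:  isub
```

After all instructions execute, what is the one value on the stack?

bipush 8   [8]
bipush 3   [8, 3]
imul       [24]
bipush 7   [24, 7]
bipush 4   [24, 7, 4]
isub       [24, 3]
iadd       [27]
bipush -5  [27, -5]
bipush -7  [27, -5, -7]
irem       [27, -5]
isub       [32]

32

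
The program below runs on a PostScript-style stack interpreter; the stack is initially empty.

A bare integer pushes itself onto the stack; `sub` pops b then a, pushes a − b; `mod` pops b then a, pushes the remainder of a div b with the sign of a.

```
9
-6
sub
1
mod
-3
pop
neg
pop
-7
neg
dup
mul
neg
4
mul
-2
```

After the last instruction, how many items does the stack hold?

2

9   -> [9]
-6  -> [9, -6]
sub -> [15]
1   -> [15, 1]
mod -> [0]
-3  -> [0, -3]
pop -> [0]
neg -> [0]
pop -> []
-7  -> [-7]
neg -> [7]
dup -> [7, 7]
mul -> [49]
neg -> [-49]
4   -> [-49, 4]
mul -> [-196]
-2  -> [-196, -2]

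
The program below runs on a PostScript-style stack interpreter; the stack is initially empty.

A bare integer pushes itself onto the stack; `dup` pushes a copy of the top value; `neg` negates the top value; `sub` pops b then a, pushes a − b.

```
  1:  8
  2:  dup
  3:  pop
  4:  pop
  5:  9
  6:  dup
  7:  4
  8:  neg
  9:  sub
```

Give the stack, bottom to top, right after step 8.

8   -> 8
dup -> 8 8
pop -> 8
pop -> (empty)
9   -> 9
dup -> 9 9
4   -> 9 9 4
neg -> 9 9 -4

[9, 9, -4]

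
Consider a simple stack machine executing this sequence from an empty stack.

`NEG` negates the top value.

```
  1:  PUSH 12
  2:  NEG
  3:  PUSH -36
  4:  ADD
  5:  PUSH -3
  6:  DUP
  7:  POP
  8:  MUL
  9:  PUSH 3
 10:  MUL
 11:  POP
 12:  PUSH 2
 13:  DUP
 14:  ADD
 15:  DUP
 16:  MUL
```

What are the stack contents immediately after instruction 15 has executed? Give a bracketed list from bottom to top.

[4, 4]

PUSH 12  → [12]
NEG      → [-12]
PUSH -36 → [-12, -36]
ADD      → [-48]
PUSH -3  → [-48, -3]
DUP      → [-48, -3, -3]
POP      → [-48, -3]
MUL      → [144]
PUSH 3   → [144, 3]
MUL      → [432]
POP      → []
PUSH 2   → [2]
DUP      → [2, 2]
ADD      → [4]
DUP      → [4, 4]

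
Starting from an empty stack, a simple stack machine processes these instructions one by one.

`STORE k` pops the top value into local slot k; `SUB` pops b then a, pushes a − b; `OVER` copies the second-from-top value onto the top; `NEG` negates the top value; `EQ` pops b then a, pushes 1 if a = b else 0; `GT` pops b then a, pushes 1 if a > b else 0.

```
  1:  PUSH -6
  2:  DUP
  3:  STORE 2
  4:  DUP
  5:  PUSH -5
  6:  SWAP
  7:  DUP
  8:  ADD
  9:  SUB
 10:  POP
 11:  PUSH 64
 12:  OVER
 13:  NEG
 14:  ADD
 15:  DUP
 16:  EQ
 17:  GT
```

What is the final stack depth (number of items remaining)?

PUSH -6  -6
DUP      -6 -6
STORE 2  -6
DUP      -6 -6
PUSH -5  -6 -6 -5
SWAP     -6 -5 -6
DUP      -6 -5 -6 -6
ADD      -6 -5 -12
SUB      -6 7
POP      -6
PUSH 64  -6 64
OVER     -6 64 -6
NEG      -6 64 6
ADD      -6 70
DUP      -6 70 70
EQ       -6 1
GT       0

1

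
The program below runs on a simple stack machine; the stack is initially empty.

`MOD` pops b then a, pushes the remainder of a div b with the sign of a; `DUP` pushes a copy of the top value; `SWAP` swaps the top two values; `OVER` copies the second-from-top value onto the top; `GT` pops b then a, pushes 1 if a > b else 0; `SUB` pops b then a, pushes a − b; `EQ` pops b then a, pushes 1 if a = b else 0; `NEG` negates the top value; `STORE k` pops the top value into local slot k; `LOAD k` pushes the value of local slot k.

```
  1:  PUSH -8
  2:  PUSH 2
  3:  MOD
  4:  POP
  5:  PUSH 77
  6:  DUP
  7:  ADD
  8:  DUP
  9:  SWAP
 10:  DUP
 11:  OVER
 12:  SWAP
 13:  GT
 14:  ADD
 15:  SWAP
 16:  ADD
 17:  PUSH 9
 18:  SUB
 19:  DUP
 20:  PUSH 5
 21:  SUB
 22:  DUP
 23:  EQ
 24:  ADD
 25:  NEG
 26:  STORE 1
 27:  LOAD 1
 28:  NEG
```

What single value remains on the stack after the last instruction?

PUSH -8 → [-8]
PUSH 2  → [-8, 2]
MOD     → [0]
POP     → []
PUSH 77 → [77]
DUP     → [77, 77]
ADD     → [154]
DUP     → [154, 154]
SWAP    → [154, 154]
DUP     → [154, 154, 154]
OVER    → [154, 154, 154, 154]
SWAP    → [154, 154, 154, 154]
GT      → [154, 154, 0]
ADD     → [154, 154]
SWAP    → [154, 154]
ADD     → [308]
PUSH 9  → [308, 9]
SUB     → [299]
DUP     → [299, 299]
PUSH 5  → [299, 299, 5]
SUB     → [299, 294]
DUP     → [299, 294, 294]
EQ      → [299, 1]
ADD     → [300]
NEG     → [-300]
STORE 1 → []
LOAD 1  → [-300]
NEG     → [300]

300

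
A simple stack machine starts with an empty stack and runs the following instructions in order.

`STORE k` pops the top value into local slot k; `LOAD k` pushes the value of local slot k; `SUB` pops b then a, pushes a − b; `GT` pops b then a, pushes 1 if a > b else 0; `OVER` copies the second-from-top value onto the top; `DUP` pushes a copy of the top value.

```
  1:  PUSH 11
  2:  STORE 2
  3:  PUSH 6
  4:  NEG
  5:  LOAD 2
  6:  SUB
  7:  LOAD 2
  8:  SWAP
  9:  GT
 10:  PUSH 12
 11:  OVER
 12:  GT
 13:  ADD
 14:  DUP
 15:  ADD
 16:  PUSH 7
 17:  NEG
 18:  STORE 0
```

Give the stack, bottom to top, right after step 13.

PUSH 11 → 11
STORE 2 → (empty)
PUSH 6  → 6
NEG     → -6
LOAD 2  → -6 11
SUB     → -17
LOAD 2  → -17 11
SWAP    → 11 -17
GT      → 1
PUSH 12 → 1 12
OVER    → 1 12 1
GT      → 1 1
ADD     → 2

[2]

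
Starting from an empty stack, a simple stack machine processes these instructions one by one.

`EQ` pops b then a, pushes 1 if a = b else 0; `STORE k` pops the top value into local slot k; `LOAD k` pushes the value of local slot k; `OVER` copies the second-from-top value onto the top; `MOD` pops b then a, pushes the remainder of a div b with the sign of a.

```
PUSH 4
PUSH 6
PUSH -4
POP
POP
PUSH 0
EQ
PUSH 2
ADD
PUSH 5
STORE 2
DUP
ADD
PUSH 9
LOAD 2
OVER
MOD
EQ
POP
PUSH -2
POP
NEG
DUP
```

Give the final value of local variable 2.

5

PUSH 4   [4]
PUSH 6   [4, 6]
PUSH -4  [4, 6, -4]
POP      [4, 6]
POP      [4]
PUSH 0   [4, 0]
EQ       [0]
PUSH 2   [0, 2]
ADD      [2]
PUSH 5   [2, 5]
STORE 2  [2]
DUP      [2, 2]
ADD      [4]
PUSH 9   [4, 9]
LOAD 2   [4, 9, 5]
OVER     [4, 9, 5, 9]
MOD      [4, 9, 5]
EQ       [4, 0]
POP      [4]
PUSH -2  [4, -2]
POP      [4]
NEG      [-4]
DUP      [-4, -4]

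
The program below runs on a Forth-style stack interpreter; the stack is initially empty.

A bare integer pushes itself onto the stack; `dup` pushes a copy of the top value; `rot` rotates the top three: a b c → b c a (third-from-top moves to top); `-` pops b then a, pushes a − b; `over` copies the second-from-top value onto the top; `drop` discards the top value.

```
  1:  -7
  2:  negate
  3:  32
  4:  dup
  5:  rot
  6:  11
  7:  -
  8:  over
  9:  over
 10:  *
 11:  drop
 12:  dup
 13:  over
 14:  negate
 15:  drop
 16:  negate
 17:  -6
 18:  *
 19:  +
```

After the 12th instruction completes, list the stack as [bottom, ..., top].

-7     → [-7]
negate → [7]
32     → [7, 32]
dup    → [7, 32, 32]
rot    → [32, 32, 7]
11     → [32, 32, 7, 11]
-      → [32, 32, -4]
over   → [32, 32, -4, 32]
over   → [32, 32, -4, 32, -4]
*      → [32, 32, -4, -128]
drop   → [32, 32, -4]
dup    → [32, 32, -4, -4]

[32, 32, -4, -4]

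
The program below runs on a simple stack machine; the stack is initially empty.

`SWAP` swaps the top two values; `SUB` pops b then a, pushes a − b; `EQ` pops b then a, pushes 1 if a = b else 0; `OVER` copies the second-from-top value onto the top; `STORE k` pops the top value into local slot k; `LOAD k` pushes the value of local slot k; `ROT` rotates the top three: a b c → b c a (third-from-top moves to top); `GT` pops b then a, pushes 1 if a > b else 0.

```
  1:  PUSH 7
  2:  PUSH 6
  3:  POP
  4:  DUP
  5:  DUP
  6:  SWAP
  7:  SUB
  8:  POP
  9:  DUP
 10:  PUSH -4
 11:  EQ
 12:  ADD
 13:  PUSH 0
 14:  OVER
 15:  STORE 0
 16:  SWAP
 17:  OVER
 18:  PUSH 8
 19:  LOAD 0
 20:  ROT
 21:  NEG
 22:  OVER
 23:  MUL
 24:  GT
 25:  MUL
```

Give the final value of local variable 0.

7

PUSH 7  : [7]
PUSH 6  : [7, 6]
POP     : [7]
DUP     : [7, 7]
DUP     : [7, 7, 7]
SWAP    : [7, 7, 7]
SUB     : [7, 0]
POP     : [7]
DUP     : [7, 7]
PUSH -4 : [7, 7, -4]
EQ      : [7, 0]
ADD     : [7]
PUSH 0  : [7, 0]
OVER    : [7, 0, 7]
STORE 0 : [7, 0]
SWAP    : [0, 7]
OVER    : [0, 7, 0]
PUSH 8  : [0, 7, 0, 8]
LOAD 0  : [0, 7, 0, 8, 7]
ROT     : [0, 7, 8, 7, 0]
NEG     : [0, 7, 8, 7, 0]
OVER    : [0, 7, 8, 7, 0, 7]
MUL     : [0, 7, 8, 7, 0]
GT      : [0, 7, 8, 1]
MUL     : [0, 7, 8]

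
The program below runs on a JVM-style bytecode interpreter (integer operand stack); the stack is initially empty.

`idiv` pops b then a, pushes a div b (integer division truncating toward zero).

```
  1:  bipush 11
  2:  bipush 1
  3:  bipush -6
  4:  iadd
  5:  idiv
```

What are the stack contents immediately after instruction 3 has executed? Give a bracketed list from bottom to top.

[11, 1, -6]

bipush 11 -> [11]
bipush 1  -> [11, 1]
bipush -6 -> [11, 1, -6]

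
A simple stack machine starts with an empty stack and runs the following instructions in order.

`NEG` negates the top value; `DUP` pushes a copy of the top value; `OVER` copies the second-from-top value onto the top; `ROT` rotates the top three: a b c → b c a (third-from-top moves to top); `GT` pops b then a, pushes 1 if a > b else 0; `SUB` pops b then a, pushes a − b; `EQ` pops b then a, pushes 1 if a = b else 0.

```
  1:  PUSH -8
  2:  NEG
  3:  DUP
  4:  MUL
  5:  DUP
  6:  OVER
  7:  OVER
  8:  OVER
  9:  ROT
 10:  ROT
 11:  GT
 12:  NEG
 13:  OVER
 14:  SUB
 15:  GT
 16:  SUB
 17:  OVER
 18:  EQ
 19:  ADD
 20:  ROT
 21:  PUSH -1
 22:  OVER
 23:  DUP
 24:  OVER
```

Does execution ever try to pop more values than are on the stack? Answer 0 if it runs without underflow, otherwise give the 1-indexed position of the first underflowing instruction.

20

PUSH -8 : -8
NEG     : 8
DUP     : 8 8
MUL     : 64
DUP     : 64 64
OVER    : 64 64 64
OVER    : 64 64 64 64
OVER    : 64 64 64 64 64
ROT     : 64 64 64 64 64
ROT     : 64 64 64 64 64
GT      : 64 64 64 0
NEG     : 64 64 64 0
OVER    : 64 64 64 0 64
SUB     : 64 64 64 -64
GT      : 64 64 1
SUB     : 64 63
OVER    : 64 63 64
EQ      : 64 0
ADD     : 64
ROT  — needs 3 operands, stack has 1 → underflow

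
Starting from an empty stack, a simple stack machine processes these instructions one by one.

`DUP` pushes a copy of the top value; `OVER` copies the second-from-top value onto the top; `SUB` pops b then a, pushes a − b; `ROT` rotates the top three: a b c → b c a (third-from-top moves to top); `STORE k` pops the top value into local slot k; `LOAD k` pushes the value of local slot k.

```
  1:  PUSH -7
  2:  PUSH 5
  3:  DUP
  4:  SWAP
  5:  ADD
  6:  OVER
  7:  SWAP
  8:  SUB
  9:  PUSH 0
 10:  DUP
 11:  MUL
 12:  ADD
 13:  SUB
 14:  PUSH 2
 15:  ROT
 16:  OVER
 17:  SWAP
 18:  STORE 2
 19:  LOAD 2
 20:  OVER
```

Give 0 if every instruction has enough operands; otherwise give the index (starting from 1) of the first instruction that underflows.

PUSH -7 : [-7]
PUSH 5  : [-7, 5]
DUP     : [-7, 5, 5]
SWAP    : [-7, 5, 5]
ADD     : [-7, 10]
OVER    : [-7, 10, -7]
SWAP    : [-7, -7, 10]
SUB     : [-7, -17]
PUSH 0  : [-7, -17, 0]
DUP     : [-7, -17, 0, 0]
MUL     : [-7, -17, 0]
ADD     : [-7, -17]
SUB     : [10]
PUSH 2  : [10, 2]
ROT  — needs 3 operands, stack has 2 → underflow

15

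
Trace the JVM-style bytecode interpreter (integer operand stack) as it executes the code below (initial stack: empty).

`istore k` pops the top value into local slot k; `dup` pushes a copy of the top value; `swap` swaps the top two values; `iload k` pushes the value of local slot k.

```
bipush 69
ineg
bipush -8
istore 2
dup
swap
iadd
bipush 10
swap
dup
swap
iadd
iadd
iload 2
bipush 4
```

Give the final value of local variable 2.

-8

bipush 69 → [69]
ineg      → [-69]
bipush -8 → [-69, -8]
istore 2  → [-69]
dup       → [-69, -69]
swap      → [-69, -69]
iadd      → [-138]
bipush 10 → [-138, 10]
swap      → [10, -138]
dup       → [10, -138, -138]
swap      → [10, -138, -138]
iadd      → [10, -276]
iadd      → [-266]
iload 2   → [-266, -8]
bipush 4  → [-266, -8, 4]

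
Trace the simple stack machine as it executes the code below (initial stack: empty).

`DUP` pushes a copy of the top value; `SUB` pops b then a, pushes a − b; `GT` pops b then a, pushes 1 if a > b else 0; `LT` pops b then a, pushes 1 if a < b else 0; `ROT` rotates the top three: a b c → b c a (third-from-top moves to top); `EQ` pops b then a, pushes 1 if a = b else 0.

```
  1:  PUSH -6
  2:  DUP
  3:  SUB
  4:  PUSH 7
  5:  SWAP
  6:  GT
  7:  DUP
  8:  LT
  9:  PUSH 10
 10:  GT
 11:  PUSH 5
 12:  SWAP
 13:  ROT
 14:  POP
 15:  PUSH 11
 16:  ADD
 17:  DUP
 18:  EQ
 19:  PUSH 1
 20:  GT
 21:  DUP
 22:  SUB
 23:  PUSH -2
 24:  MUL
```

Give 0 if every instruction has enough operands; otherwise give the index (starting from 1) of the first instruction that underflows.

13

PUSH -6  [-6]
DUP      [-6, -6]
SUB      [0]
PUSH 7   [0, 7]
SWAP     [7, 0]
GT       [1]
DUP      [1, 1]
LT       [0]
PUSH 10  [0, 10]
GT       [0]
PUSH 5   [0, 5]
SWAP     [5, 0]
ROT  — needs 3 operands, stack has 2 → underflow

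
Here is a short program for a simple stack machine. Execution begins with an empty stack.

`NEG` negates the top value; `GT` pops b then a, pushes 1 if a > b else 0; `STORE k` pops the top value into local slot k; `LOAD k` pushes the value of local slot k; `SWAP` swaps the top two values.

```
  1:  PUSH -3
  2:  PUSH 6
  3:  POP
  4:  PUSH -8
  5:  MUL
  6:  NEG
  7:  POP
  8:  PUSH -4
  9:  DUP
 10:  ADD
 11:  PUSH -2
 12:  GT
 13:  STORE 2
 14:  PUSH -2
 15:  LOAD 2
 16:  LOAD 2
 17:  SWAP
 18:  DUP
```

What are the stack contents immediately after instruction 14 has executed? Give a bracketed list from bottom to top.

PUSH -3 → -3
PUSH 6  → -3 6
POP     → -3
PUSH -8 → -3 -8
MUL     → 24
NEG     → -24
POP     → (empty)
PUSH -4 → -4
DUP     → -4 -4
ADD     → -8
PUSH -2 → -8 -2
GT      → 0
STORE 2 → (empty)
PUSH -2 → -2

[-2]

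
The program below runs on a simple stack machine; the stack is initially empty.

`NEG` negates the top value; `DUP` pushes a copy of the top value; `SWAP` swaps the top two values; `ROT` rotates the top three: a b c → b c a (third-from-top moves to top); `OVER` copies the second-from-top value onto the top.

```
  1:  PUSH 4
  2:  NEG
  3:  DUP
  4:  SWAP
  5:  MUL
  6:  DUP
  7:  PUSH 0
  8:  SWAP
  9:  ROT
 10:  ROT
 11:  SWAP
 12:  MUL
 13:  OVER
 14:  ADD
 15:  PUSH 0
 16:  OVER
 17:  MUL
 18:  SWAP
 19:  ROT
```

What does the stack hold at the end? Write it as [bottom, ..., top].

PUSH 4 : 4
NEG    : -4
DUP    : -4 -4
SWAP   : -4 -4
MUL    : 16
DUP    : 16 16
PUSH 0 : 16 16 0
SWAP   : 16 0 16
ROT    : 0 16 16
ROT    : 16 16 0
SWAP   : 16 0 16
MUL    : 16 0
OVER   : 16 0 16
ADD    : 16 16
PUSH 0 : 16 16 0
OVER   : 16 16 0 16
MUL    : 16 16 0
SWAP   : 16 0 16
ROT    : 0 16 16

[0, 16, 16]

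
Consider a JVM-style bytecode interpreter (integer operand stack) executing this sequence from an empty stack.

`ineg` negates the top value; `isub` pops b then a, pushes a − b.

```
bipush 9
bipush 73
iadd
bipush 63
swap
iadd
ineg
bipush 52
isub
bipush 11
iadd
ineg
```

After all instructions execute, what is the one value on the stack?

bipush 9  -> 9
bipush 73 -> 9 73
iadd      -> 82
bipush 63 -> 82 63
swap      -> 63 82
iadd      -> 145
ineg      -> -145
bipush 52 -> -145 52
isub      -> -197
bipush 11 -> -197 11
iadd      -> -186
ineg      -> 186

186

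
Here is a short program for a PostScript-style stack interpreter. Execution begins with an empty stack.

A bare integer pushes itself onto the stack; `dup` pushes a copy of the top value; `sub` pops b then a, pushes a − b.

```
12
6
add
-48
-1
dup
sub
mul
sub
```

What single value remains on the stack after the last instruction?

12   [12]
6    [12, 6]
add  [18]
-48  [18, -48]
-1   [18, -48, -1]
dup  [18, -48, -1, -1]
sub  [18, -48, 0]
mul  [18, 0]
sub  [18]

18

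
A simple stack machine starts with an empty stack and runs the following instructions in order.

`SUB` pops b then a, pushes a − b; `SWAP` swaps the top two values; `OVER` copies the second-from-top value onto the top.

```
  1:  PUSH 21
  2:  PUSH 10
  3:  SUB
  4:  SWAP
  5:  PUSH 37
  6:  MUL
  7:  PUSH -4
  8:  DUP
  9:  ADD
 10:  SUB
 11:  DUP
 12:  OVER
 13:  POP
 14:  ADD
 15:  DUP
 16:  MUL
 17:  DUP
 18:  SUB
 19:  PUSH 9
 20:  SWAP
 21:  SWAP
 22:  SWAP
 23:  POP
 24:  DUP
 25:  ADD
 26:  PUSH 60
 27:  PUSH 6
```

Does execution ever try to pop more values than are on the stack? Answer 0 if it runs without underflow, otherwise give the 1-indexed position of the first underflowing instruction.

4

PUSH 21  21
PUSH 10  21 10
SUB      11
SWAP  — needs 2 operands, stack has 1 → underflow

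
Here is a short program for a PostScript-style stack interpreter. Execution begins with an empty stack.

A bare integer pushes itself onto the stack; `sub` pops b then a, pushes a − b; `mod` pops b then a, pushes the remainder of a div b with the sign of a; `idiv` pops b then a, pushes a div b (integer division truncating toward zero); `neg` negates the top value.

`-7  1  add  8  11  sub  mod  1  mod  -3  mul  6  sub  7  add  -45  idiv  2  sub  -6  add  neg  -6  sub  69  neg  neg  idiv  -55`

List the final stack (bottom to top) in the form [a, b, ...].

-7    [-7]
1     [-7, 1]
add   [-6]
8     [-6, 8]
11    [-6, 8, 11]
sub   [-6, -3]
mod   [0]
1     [0, 1]
mod   [0]
-3    [0, -3]
mul   [0]
6     [0, 6]
sub   [-6]
7     [-6, 7]
add   [1]
-45   [1, -45]
idiv  [0]
2     [0, 2]
sub   [-2]
-6    [-2, -6]
add   [-8]
neg   [8]
-6    [8, -6]
sub   [14]
69    [14, 69]
neg   [14, -69]
neg   [14, 69]
idiv  [0]
-55   [0, -55]

[0, -55]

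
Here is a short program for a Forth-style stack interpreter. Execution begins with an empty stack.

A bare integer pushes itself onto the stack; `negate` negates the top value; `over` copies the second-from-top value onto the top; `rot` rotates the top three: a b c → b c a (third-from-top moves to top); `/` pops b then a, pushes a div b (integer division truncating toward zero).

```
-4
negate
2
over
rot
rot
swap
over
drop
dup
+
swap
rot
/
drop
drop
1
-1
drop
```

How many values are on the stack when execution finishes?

1

-4      [-4]
negate  [4]
2       [4, 2]
over    [4, 2, 4]
rot     [2, 4, 4]
rot     [4, 4, 2]
swap    [4, 2, 4]
over    [4, 2, 4, 2]
drop    [4, 2, 4]
dup     [4, 2, 4, 4]
+       [4, 2, 8]
swap    [4, 8, 2]
rot     [8, 2, 4]
/       [8, 0]
drop    [8]
drop    []
1       [1]
-1      [1, -1]
drop    [1]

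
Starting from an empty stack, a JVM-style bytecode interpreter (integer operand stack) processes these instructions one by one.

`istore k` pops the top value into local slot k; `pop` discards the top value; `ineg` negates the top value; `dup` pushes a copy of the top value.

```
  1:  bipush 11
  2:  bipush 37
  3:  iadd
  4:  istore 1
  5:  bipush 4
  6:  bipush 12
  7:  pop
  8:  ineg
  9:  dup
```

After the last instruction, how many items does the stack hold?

2

bipush 11 → [11]
bipush 37 → [11, 37]
iadd      → [48]
istore 1  → []
bipush 4  → [4]
bipush 12 → [4, 12]
pop       → [4]
ineg      → [-4]
dup       → [-4, -4]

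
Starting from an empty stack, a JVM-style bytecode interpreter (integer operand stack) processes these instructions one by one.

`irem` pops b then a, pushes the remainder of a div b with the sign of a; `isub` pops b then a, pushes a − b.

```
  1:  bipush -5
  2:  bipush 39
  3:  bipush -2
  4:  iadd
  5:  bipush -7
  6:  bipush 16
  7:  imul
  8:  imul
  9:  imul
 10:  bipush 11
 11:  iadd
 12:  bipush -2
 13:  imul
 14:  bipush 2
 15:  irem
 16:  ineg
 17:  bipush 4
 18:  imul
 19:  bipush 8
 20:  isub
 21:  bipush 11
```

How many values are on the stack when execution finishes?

2

bipush -5 : [-5]
bipush 39 : [-5, 39]
bipush -2 : [-5, 39, -2]
iadd      : [-5, 37]
bipush -7 : [-5, 37, -7]
bipush 16 : [-5, 37, -7, 16]
imul      : [-5, 37, -112]
imul      : [-5, -4144]
imul      : [20720]
bipush 11 : [20720, 11]
iadd      : [20731]
bipush -2 : [20731, -2]
imul      : [-41462]
bipush 2  : [-41462, 2]
irem      : [0]
ineg      : [0]
bipush 4  : [0, 4]
imul      : [0]
bipush 8  : [0, 8]
isub      : [-8]
bipush 11 : [-8, 11]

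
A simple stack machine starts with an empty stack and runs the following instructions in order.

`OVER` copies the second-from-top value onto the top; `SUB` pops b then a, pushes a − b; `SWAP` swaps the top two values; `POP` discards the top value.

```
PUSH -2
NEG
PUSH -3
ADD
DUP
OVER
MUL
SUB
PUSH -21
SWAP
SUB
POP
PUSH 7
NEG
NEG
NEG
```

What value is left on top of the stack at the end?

-7

PUSH -2  : [-2]
NEG      : [2]
PUSH -3  : [2, -3]
ADD      : [-1]
DUP      : [-1, -1]
OVER     : [-1, -1, -1]
MUL      : [-1, 1]
SUB      : [-2]
PUSH -21 : [-2, -21]
SWAP     : [-21, -2]
SUB      : [-19]
POP      : []
PUSH 7   : [7]
NEG      : [-7]
NEG      : [7]
NEG      : [-7]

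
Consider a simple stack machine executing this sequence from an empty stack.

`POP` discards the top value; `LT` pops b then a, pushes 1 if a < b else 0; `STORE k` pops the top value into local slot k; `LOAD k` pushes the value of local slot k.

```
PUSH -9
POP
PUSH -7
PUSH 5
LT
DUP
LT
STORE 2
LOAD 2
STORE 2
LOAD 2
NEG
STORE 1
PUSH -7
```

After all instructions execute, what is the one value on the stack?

-7

PUSH -9 : [-9]
POP     : []
PUSH -7 : [-7]
PUSH 5  : [-7, 5]
LT      : [1]
DUP     : [1, 1]
LT      : [0]
STORE 2 : []
LOAD 2  : [0]
STORE 2 : []
LOAD 2  : [0]
NEG     : [0]
STORE 1 : []
PUSH -7 : [-7]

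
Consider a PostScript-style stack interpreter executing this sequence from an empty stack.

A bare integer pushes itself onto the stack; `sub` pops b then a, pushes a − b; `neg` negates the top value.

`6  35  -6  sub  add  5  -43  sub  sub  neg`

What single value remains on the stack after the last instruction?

6   → [6]
35  → [6, 35]
-6  → [6, 35, -6]
sub → [6, 41]
add → [47]
5   → [47, 5]
-43 → [47, 5, -43]
sub → [47, 48]
sub → [-1]
neg → [1]

1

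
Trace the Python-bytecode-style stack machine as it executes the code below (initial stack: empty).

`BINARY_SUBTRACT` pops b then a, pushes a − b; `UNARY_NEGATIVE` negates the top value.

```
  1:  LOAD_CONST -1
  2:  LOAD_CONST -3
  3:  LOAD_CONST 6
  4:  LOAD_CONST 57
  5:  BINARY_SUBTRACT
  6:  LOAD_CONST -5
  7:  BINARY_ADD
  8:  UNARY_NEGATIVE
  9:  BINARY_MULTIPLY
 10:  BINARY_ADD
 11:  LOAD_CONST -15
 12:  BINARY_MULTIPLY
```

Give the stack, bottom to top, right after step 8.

[-1, -3, 56]

LOAD_CONST -1   -> -1
LOAD_CONST -3   -> -1 -3
LOAD_CONST 6    -> -1 -3 6
LOAD_CONST 57   -> -1 -3 6 57
BINARY_SUBTRACT -> -1 -3 -51
LOAD_CONST -5   -> -1 -3 -51 -5
BINARY_ADD      -> -1 -3 -56
UNARY_NEGATIVE  -> -1 -3 56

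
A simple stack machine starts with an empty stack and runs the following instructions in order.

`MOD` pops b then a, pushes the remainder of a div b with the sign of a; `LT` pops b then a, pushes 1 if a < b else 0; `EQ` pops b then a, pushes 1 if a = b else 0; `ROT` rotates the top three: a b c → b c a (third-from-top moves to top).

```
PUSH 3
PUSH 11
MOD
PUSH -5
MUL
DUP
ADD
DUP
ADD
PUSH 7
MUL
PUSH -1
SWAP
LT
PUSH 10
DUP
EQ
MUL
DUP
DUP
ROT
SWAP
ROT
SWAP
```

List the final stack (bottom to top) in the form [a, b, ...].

[0, 0, 0]

PUSH 3  -> [3]
PUSH 11 -> [3, 11]
MOD     -> [3]
PUSH -5 -> [3, -5]
MUL     -> [-15]
DUP     -> [-15, -15]
ADD     -> [-30]
DUP     -> [-30, -30]
ADD     -> [-60]
PUSH 7  -> [-60, 7]
MUL     -> [-420]
PUSH -1 -> [-420, -1]
SWAP    -> [-1, -420]
LT      -> [0]
PUSH 10 -> [0, 10]
DUP     -> [0, 10, 10]
EQ      -> [0, 1]
MUL     -> [0]
DUP     -> [0, 0]
DUP     -> [0, 0, 0]
ROT     -> [0, 0, 0]
SWAP    -> [0, 0, 0]
ROT     -> [0, 0, 0]
SWAP    -> [0, 0, 0]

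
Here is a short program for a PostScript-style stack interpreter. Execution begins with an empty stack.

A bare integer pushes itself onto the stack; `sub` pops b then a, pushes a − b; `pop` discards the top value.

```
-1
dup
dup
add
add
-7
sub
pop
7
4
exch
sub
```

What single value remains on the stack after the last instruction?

-1   : -1
dup  : -1 -1
dup  : -1 -1 -1
add  : -1 -2
add  : -3
-7   : -3 -7
sub  : 4
pop  : (empty)
7    : 7
4    : 7 4
exch : 4 7
sub  : -3

-3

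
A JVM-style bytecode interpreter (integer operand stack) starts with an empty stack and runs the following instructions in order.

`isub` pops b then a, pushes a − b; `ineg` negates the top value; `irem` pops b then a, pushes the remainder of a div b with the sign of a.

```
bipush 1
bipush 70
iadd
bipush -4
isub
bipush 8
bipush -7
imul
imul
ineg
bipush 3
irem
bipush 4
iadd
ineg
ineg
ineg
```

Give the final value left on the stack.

-4

bipush 1   [1]
bipush 70  [1, 70]
iadd       [71]
bipush -4  [71, -4]
isub       [75]
bipush 8   [75, 8]
bipush -7  [75, 8, -7]
imul       [75, -56]
imul       [-4200]
ineg       [4200]
bipush 3   [4200, 3]
irem       [0]
bipush 4   [0, 4]
iadd       [4]
ineg       [-4]
ineg       [4]
ineg       [-4]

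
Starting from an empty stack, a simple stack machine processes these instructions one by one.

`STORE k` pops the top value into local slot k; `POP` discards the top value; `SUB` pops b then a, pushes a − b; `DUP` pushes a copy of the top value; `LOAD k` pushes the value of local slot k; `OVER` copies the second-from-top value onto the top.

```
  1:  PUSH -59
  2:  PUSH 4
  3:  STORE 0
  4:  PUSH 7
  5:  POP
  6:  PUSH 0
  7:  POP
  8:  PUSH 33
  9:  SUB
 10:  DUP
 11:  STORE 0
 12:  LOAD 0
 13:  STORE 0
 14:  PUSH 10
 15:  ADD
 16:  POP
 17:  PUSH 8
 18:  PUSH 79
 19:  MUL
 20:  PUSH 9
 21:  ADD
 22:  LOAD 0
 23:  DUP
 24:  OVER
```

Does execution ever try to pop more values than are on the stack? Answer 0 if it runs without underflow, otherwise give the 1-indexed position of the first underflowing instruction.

0

PUSH -59 → -59
PUSH 4   → -59 4
STORE 0  → -59
PUSH 7   → -59 7
POP      → -59
PUSH 0   → -59 0
POP      → -59
PUSH 33  → -59 33
SUB      → -92
DUP      → -92 -92
STORE 0  → -92
LOAD 0   → -92 -92
STORE 0  → -92
PUSH 10  → -92 10
ADD      → -82
POP      → (empty)
PUSH 8   → 8
PUSH 79  → 8 79
MUL      → 632
PUSH 9   → 632 9
ADD      → 641
LOAD 0   → 641 -92
DUP      → 641 -92 -92
OVER     → 641 -92 -92 -92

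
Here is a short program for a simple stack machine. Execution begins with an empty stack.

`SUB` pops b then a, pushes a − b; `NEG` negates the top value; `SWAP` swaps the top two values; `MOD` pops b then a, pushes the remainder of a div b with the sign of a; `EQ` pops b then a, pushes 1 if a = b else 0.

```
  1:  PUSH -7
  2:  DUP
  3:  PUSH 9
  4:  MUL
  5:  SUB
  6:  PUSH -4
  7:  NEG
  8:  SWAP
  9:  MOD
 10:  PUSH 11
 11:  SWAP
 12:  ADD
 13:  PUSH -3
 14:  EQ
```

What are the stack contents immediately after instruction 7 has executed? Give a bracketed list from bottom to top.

PUSH -7 → -7
DUP     → -7 -7
PUSH 9  → -7 -7 9
MUL     → -7 -63
SUB     → 56
PUSH -4 → 56 -4
NEG     → 56 4

[56, 4]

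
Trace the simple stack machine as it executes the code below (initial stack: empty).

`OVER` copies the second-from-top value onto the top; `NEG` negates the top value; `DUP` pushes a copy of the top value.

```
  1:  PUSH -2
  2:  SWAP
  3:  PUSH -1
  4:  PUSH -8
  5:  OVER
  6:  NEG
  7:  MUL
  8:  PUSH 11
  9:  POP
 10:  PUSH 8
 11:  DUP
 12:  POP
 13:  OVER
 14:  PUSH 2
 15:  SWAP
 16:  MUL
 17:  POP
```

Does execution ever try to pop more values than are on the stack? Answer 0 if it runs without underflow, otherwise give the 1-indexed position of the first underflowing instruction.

PUSH -2 → -2
SWAP  — needs 2 operands, stack has 1 → underflow

2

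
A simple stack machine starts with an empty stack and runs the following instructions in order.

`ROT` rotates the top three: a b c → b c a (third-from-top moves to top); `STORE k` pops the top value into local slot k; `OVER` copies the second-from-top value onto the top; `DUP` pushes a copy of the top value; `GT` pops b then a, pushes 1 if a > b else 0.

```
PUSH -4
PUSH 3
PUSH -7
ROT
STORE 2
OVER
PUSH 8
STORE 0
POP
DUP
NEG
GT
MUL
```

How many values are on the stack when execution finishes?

1

PUSH -4 : -4
PUSH 3  : -4 3
PUSH -7 : -4 3 -7
ROT     : 3 -7 -4
STORE 2 : 3 -7
OVER    : 3 -7 3
PUSH 8  : 3 -7 3 8
STORE 0 : 3 -7 3
POP     : 3 -7
DUP     : 3 -7 -7
NEG     : 3 -7 7
GT      : 3 0
MUL     : 0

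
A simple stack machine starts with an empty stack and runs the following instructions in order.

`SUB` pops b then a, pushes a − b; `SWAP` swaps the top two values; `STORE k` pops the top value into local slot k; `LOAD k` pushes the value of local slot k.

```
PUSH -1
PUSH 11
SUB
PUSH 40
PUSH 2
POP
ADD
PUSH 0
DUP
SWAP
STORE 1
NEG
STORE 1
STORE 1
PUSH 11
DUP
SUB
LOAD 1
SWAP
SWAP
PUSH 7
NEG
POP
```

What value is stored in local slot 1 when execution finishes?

PUSH -1 → -1
PUSH 11 → -1 11
SUB     → -12
PUSH 40 → -12 40
PUSH 2  → -12 40 2
POP     → -12 40
ADD     → 28
PUSH 0  → 28 0
DUP     → 28 0 0
SWAP    → 28 0 0
STORE 1 → 28 0
NEG     → 28 0
STORE 1 → 28
STORE 1 → (empty)
PUSH 11 → 11
DUP     → 11 11
SUB     → 0
LOAD 1  → 0 28
SWAP    → 28 0
SWAP    → 0 28
PUSH 7  → 0 28 7
NEG     → 0 28 -7
POP     → 0 28

28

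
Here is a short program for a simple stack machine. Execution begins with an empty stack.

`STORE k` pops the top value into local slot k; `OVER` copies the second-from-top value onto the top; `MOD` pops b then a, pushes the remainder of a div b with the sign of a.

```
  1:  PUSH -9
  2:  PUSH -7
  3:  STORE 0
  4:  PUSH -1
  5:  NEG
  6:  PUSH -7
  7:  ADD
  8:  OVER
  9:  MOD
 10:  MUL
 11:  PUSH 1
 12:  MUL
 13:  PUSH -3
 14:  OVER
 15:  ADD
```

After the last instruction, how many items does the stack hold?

2

PUSH -9 → -9
PUSH -7 → -9 -7
STORE 0 → -9
PUSH -1 → -9 -1
NEG     → -9 1
PUSH -7 → -9 1 -7
ADD     → -9 -6
OVER    → -9 -6 -9
MOD     → -9 -6
MUL     → 54
PUSH 1  → 54 1
MUL     → 54
PUSH -3 → 54 -3
OVER    → 54 -3 54
ADD     → 54 51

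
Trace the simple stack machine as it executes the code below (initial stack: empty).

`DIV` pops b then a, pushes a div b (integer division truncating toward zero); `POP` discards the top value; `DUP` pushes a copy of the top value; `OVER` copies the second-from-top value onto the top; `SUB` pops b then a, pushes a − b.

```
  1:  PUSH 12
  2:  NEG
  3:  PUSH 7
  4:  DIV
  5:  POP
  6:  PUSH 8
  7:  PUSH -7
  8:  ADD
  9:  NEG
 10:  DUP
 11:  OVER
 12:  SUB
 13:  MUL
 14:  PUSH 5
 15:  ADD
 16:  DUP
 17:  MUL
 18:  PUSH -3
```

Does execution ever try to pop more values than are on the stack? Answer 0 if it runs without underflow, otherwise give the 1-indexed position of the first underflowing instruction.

0

PUSH 12 -> 12
NEG     -> -12
PUSH 7  -> -12 7
DIV     -> -1
POP     -> (empty)
PUSH 8  -> 8
PUSH -7 -> 8 -7
ADD     -> 1
NEG     -> -1
DUP     -> -1 -1
OVER    -> -1 -1 -1
SUB     -> -1 0
MUL     -> 0
PUSH 5  -> 0 5
ADD     -> 5
DUP     -> 5 5
MUL     -> 25
PUSH -3 -> 25 -3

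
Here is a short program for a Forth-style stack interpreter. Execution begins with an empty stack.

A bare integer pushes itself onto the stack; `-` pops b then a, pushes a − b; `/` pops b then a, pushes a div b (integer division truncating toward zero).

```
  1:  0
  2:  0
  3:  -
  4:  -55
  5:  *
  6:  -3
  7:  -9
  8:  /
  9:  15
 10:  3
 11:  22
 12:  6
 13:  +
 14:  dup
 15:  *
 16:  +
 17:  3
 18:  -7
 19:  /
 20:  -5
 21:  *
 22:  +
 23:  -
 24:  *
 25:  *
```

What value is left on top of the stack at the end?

0   : 0
0   : 0 0
-   : 0
-55 : 0 -55
*   : 0
-3  : 0 -3
-9  : 0 -3 -9
/   : 0 0
15  : 0 0 15
3   : 0 0 15 3
22  : 0 0 15 3 22
6   : 0 0 15 3 22 6
+   : 0 0 15 3 28
dup : 0 0 15 3 28 28
*   : 0 0 15 3 784
+   : 0 0 15 787
3   : 0 0 15 787 3
-7  : 0 0 15 787 3 -7
/   : 0 0 15 787 0
-5  : 0 0 15 787 0 -5
*   : 0 0 15 787 0
+   : 0 0 15 787
-   : 0 0 -772
*   : 0 0
*   : 0

0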